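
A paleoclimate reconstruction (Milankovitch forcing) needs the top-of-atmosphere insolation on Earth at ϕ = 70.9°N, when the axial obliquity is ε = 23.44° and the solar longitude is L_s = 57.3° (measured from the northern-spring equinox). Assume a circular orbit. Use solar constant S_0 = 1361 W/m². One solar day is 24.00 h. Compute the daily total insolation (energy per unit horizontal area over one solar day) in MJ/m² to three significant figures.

37.2 MJ/m²

Solar declination: sin δ = sin ε · sin L_s = sin 23.44° × sin 57.3° = 0.33474, so δ = +19.557°.
cos h₀ = −tan(+70.9°) tan(+19.557°) = -1.0259 ≤ −1 ⇒ polar day, h₀ = π.
Bracket: h₀ sin ϕ sin δ + cos ϕ cos δ sin h₀ = 3.1416×0.94495×0.33474 + 0.32722×0.94231×0.00000 = 0.993728 + 0.000000 = 0.993728.
Q̄ = (S_0/π) × [bracket] = (1361/π) × 0.993728 = 430.50 W/m².
Daily total = Q̄ × 24.00 h × 3600 s/h = 430.50 × 24.00 × 3600 / 10⁶ = 37.20 MJ/m².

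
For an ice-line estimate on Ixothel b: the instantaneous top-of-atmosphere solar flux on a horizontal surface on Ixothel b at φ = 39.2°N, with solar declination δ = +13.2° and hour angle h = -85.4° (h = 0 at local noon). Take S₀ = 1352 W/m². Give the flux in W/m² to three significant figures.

cos θ_z = sin φ sin δ + cos φ cos δ cos h = 0.144324 + 0.060508 = 0.204832.
Flux = S₀ · cos θ_z = 1352 × 0.204832 = 276.9 W/m².

277 W/m²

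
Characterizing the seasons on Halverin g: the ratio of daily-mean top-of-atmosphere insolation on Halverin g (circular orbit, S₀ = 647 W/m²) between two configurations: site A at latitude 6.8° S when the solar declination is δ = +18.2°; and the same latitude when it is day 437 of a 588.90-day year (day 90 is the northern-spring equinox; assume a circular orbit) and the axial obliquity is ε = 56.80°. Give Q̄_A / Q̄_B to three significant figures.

— Configuration A (φ=-6.8°):
cos H₀ = −tan(-6.8°) tan(+18.200°) = 0.0392, H₀ = 1.5316 rad.
Bracket: H₀ sin φ sin δ + cos φ cos δ sin H₀ = 1.5316×-0.11840×0.31233 + 0.99297×0.94997×0.99923 = -0.056638 + 0.942565 = 0.885927.
Q̄ = (S₀/π) × [bracket] = (647/π) × 0.885927 = 182.45 W/m².
— Configuration B (φ=-6.8°):
Solar longitude: λ_s = 360° × (437 − 90)/588.90 = 212.124°.
sin δ = sin 56.80° × sin 212.124° = -0.44496, so δ = -26.421°.
cos H₀ = −tan(-6.8°) tan(-26.421°) = -0.0592, H₀ = 1.6301 rad.
Bracket: H₀ sin φ sin δ + cos φ cos δ sin H₀ = 1.6301×-0.11840×-0.44496 + 0.99297×0.89555×0.99824 = 0.085879 + 0.887689 = 0.973568.
Q̄ = (S₀/π) × [bracket] = (647/π) × 0.973568 = 200.50 W/m².
Ratio Q̄_A / Q̄_B = 182.45 / 200.50 = 0.9100.

Q̄_A / Q̄_B ≈ 0.910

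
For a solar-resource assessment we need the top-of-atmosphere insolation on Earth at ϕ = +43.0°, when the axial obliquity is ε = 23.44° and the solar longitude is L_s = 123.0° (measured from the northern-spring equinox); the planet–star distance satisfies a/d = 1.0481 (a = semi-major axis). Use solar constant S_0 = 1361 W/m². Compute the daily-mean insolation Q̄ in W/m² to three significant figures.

Q̄ ≈ 516 W/m²

Solar declination: sin δ = sin ε · sin L_s = sin 23.44° × sin 123.0° = 0.33361, so δ = +19.488°.
cos h₀ = −tan(+43.0°) tan(+19.488°) = -0.3300, h₀ = 1.9071 rad.
Bracket: h₀ sin ϕ sin δ + cos ϕ cos δ sin h₀ = 1.9071×0.68200×0.33361 + 0.73135×0.94271×0.94398 = 0.433907 + 0.650828 = 1.084735.
Inverse-square distance factor (a/d)² = 1.0481² = 1.098514.
Q̄ = (S_0/π) × 1.098514 × [bracket] = (1361/π) × 1.098514 × 1.084735 = 516.2 W/m².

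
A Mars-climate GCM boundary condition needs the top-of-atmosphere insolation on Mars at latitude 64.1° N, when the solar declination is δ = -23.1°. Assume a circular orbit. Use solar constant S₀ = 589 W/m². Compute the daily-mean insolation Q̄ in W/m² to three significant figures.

cos H₀ = −tan(+64.1°) tan(-23.100°) = 0.8784, H₀ = 0.4983 rad.
Bracket: H₀ sin φ sin δ + cos φ cos δ sin H₀ = 0.4983×0.89956×-0.39234 + 0.43680×0.91982×0.47790 = -0.175867 + 0.192009 = 0.016142.
Q̄ = (S₀/π) × [bracket] = (589/π) × 0.016142 = 3.026 W/m².

Q̄ ≈ 3.03 W/m²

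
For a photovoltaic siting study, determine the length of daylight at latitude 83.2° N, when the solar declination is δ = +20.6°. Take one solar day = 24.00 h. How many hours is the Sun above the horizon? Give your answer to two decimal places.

24.00 h

Sunrise equation: cos H₀ = −tan φ · tan δ = -3.1522 ≤ −1, so the Sun never sets (polar day) and H₀ = π.
Daylight = 2H₀/(2π) × 24.00 h = (3.1416/π) × 24.00 = 24.00 h.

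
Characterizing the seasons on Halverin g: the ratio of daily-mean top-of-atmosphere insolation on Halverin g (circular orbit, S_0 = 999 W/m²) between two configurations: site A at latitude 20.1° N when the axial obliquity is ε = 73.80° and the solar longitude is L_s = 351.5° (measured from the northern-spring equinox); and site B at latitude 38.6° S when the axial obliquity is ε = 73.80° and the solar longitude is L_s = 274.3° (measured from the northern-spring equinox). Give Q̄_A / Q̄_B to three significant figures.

— Configuration A (ϕ=+20.1°):
Solar declination: sin δ = sin ε · sin L_s = sin 73.80° × sin 351.5° = -0.14194, so δ = -8.160°.
cos h₀ = −tan(+20.1°) tan(-8.160°) = 0.0525, h₀ = 1.5183 rad.
Bracket: h₀ sin ϕ sin δ + cos ϕ cos δ sin h₀ = 1.5183×0.34366×-0.14194 + 0.93909×0.98988×0.99862 = -0.074061 + 0.928304 = 0.854243.
Q̄ = (S_0/π) × [bracket] = (999/π) × 0.854243 = 271.64 W/m².
— Configuration B (ϕ=-38.6°):
Solar declination: sin δ = sin ε · sin L_s = sin 73.80° × sin 274.3° = -0.95759, so δ = -73.254°.
cos h₀ = −tan(-38.6°) tan(-73.254°) = -2.6531 ≤ −1 ⇒ polar day, h₀ = π.
Bracket: h₀ sin ϕ sin δ + cos ϕ cos δ sin h₀ = 3.1416×-0.62388×-0.95759 + 0.78152×0.28813×0.00000 = 1.876859 + 0.000000 = 1.876859.
Q̄ = (S_0/π) × [bracket] = (999/π) × 1.876859 = 596.83 W/m².
Ratio Q̄_A / Q̄_B = 271.64 / 596.83 = 0.4551.

Q̄_A / Q̄_B ≈ 0.455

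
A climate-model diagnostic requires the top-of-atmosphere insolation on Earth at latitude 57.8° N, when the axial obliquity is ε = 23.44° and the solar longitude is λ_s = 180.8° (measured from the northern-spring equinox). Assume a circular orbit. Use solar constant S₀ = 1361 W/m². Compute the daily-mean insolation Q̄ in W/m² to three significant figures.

Solar declination: sin δ = sin ε · sin λ_s = sin 23.44° × sin 180.8° = -0.00555, so δ = -0.318°.
cos H₀ = −tan(+57.8°) tan(-0.318°) = 0.0088, H₀ = 1.5620 rad.
Bracket: H₀ sin φ sin δ + cos φ cos δ sin H₀ = 1.5620×0.84619×-0.00555 + 0.53288×0.99998×0.99996 = -0.007336 + 0.532848 = 0.525512.
Q̄ = (S₀/π) × [bracket] = (1361/π) × 0.525512 = 227.7 W/m².

Q̄ ≈ 228 W/m²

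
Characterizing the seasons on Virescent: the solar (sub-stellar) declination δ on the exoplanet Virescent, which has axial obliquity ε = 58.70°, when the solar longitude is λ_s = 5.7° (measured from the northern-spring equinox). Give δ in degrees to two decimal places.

δ = +4.87°

sin δ = sin ε · sin λ_s = sin 58.70° × sin 5.7° = 0.084865.
δ = arcsin(0.084865) = +4.87°.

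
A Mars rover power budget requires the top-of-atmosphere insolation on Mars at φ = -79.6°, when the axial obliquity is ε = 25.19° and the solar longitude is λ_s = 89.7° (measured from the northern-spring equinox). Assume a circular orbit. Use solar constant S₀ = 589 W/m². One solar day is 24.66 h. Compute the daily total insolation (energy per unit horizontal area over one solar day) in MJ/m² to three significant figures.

0.00 MJ/m²

Solar declination: sin δ = sin ε · sin λ_s = sin 25.19° × sin 89.7° = 0.42562, so δ = +25.190°.
cos H₀ = −tan(-79.6°) tan(+25.190°) = 2.5627 ≥ 1 ⇒ polar night, H₀ = 0 and Q̄ = 0.
Daily total = Q̄ × 24.66 h × 3600 s/h = 0.00 MJ/m².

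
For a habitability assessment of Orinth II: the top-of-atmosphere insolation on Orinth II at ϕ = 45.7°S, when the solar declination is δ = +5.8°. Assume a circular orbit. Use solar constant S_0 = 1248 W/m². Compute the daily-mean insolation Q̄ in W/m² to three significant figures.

cos h₀ = −tan(-45.7°) tan(+5.800°) = 0.1041, h₀ = 1.4665 rad.
Bracket: h₀ sin ϕ sin δ + cos ϕ cos δ sin h₀ = 1.4665×-0.71569×0.10106 + 0.69842×0.99488×0.99457 = -0.106068 + 0.691071 = 0.585003.
Q̄ = (S_0/π) × [bracket] = (1248/π) × 0.585003 = 232.4 W/m².

Q̄ ≈ 232 W/m²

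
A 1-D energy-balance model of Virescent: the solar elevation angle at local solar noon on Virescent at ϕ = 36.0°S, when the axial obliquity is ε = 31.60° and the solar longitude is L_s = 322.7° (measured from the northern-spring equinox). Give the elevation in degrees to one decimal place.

Solar declination: sin δ = sin ε · sin L_s = sin 31.60° × sin 322.7° = -0.31753, so δ = -18.514°.
At local noon the hour angle is zero, so the zenith angle equals |ϕ − δ| = |-36.0° − (-18.514°)| = 17.486°.
Elevation = 90° − 17.486° = 72.5°.

72.5°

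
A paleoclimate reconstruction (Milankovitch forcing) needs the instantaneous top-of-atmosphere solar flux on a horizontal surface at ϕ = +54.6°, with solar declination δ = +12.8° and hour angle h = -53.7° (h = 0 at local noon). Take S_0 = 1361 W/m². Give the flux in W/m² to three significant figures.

cos θ_z = sin ϕ sin δ + cos ϕ cos δ cos h = 0.180590 + 0.334420 = 0.515010.
Flux = S_0 · cos θ_z = 1361 × 0.515010 = 700.9 W/m².

701 W/m²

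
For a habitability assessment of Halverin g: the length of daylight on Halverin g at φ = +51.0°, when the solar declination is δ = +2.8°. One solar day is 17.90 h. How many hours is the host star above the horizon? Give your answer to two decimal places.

9.29 h

cos H₀ = −tan φ · tan δ = −tan(+51.0°) × tan(+2.800°) = -0.0604, so H₀ = 1.6312 rad = 93.46°.
Daylight = 2H₀/(2π) × 17.90 h = (1.6312/π) × 17.90 = 9.29 h.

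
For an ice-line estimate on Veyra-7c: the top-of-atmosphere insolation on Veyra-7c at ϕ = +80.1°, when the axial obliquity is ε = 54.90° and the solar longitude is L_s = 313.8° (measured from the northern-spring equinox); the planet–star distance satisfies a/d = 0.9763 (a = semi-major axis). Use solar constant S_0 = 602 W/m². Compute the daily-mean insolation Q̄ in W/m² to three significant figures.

Solar declination: sin δ = sin ε · sin L_s = sin 54.90° × sin 313.8° = -0.59051, so δ = -36.193°.
cos h₀ = −tan(+80.1°) tan(-36.193°) = 4.1925 ≥ 1 ⇒ polar night, h₀ = 0 and Q̄ = 0.
Inverse-square distance factor (a/d)² = 0.9763² = 0.953162.

Q̄ ≈ 0.00 W/m²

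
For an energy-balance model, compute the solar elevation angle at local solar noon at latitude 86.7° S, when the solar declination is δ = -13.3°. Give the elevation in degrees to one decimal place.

16.6°

At local noon the hour angle is zero, so the zenith angle equals |ϕ − δ| = |-86.7° − (-13.300°)| = 73.400°.
Elevation = 90° − 73.400° = 16.6°.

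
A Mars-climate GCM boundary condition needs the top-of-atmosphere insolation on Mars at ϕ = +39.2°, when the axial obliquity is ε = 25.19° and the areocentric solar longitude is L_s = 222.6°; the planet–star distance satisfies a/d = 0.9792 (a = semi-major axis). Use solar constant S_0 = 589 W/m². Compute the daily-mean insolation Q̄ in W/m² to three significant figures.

Q̄ ≈ 86.0 W/m²

sin δ = sin 25.19° × sin 222.6° = -0.28809, so δ = -16.744°.
cos h₀ = −tan(+39.2°) tan(-16.744°) = 0.2454, h₀ = 1.3229 rad.
Bracket: h₀ sin ϕ sin δ + cos ϕ cos δ sin h₀ = 1.3229×0.63203×-0.28809 + 0.77494×0.95760×0.96943 = -0.240876 + 0.719397 = 0.478521.
Inverse-square distance factor (a/d)² = 0.9792² = 0.958833.
Q̄ = (S_0/π) × 0.958833 × [bracket] = (589/π) × 0.958833 × 0.478521 = 86.02 W/m².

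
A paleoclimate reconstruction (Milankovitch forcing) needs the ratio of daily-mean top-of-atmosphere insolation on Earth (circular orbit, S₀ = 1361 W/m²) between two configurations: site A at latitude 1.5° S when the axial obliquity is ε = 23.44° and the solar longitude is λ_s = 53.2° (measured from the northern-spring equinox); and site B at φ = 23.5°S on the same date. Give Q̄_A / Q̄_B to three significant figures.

— Configuration A (φ=-1.5°):
Solar declination: sin δ = sin ε · sin λ_s = sin 23.44° × sin 53.2° = 0.31852, so δ = +18.574°.
cos H₀ = −tan(-1.5°) tan(+18.574°) = 0.0088, H₀ = 1.5620 rad.
Bracket: H₀ sin φ sin δ + cos φ cos δ sin H₀ = 1.5620×-0.02618×0.31852 + 0.99966×0.94792×0.99996 = -0.013025 + 0.947560 = 0.934535.
Q̄ = (S₀/π) × [bracket] = (1361/π) × 0.934535 = 404.86 W/m².
— Configuration B (φ=-23.5°):
cos H₀ = −tan(-23.5°) tan(+18.574°) = 0.1461, H₀ = 1.4242 rad.
Bracket: H₀ sin φ sin δ + cos φ cos δ sin H₀ = 1.4242×-0.39875×0.31852 + 0.91706×0.94792×0.98927 = -0.180887 + 0.859972 = 0.679085.
Q̄ = (S₀/π) × [bracket] = (1361/π) × 0.679085 = 294.19 W/m².
Ratio Q̄_A / Q̄_B = 404.86 / 294.19 = 1.376.

Q̄_A / Q̄_B ≈ 1.38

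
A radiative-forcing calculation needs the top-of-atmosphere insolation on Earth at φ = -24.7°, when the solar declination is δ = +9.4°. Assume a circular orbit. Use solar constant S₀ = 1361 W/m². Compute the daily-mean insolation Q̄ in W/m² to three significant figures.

cos H₀ = −tan(-24.7°) tan(+9.400°) = 0.0761, H₀ = 1.4946 rad.
Bracket: H₀ sin φ sin δ + cos φ cos δ sin H₀ = 1.4946×-0.41787×0.16333 + 0.90851×0.98657×0.99710 = -0.102008 + 0.893709 = 0.791701.
Q̄ = (S₀/π) × [bracket] = (1361/π) × 0.791701 = 343.0 W/m².

Q̄ ≈ 343 W/m²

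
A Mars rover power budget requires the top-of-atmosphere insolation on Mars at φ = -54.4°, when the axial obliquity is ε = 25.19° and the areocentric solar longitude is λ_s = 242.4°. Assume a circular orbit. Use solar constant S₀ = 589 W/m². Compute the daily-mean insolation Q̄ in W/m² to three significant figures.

Q̄ ≈ 208 W/m²

sin δ = sin 25.19° × sin 242.4° = -0.37719, so δ = -22.160°.
cos H₀ = −tan(-54.4°) tan(-22.160°) = -0.5689, H₀ = 2.1759 rad.
Bracket: H₀ sin φ sin δ + cos φ cos δ sin H₀ = 2.1759×-0.81310×-0.37719 + 0.58212×0.92614×0.82243 = 0.667334 + 0.443392 = 1.110726.
Q̄ = (S₀/π) × [bracket] = (589/π) × 1.110726 = 208.2 W/m².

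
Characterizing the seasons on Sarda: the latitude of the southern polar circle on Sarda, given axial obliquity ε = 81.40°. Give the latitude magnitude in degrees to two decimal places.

The polar circle is the lowest latitude that experiences at least one full rotation of continuous darkness at the northern-summer solstice; it lies at |φ| = 90° − ε = 90° − 81.40° = 8.60°.

8.60°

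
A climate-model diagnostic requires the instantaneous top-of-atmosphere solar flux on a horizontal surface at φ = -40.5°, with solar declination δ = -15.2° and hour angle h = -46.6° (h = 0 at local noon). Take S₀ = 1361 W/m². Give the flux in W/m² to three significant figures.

918 W/m²

cos θ_z = sin φ sin δ + cos φ cos δ cos h = 0.170278 + 0.504188 = 0.674466.
Flux = S₀ · cos θ_z = 1361 × 0.674466 = 917.9 W/m².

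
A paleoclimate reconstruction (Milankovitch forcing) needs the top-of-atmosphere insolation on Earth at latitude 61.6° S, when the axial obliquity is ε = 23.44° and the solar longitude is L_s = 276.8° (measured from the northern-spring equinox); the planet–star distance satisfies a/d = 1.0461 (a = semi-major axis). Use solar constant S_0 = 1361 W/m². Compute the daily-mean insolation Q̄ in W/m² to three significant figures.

Solar declination: sin δ = sin ε · sin L_s = sin 23.44° × sin 276.8° = -0.39499, so δ = -23.265°.
cos h₀ = −tan(-61.6°) tan(-23.265°) = -0.7952, h₀ = 2.4901 rad.
Bracket: h₀ sin ϕ sin δ + cos ϕ cos δ sin h₀ = 2.4901×-0.87965×-0.39499 + 0.47562×0.91869×0.60637 = 0.865193 + 0.264952 = 1.130145.
Inverse-square distance factor (a/d)² = 1.0461² = 1.094325.
Q̄ = (S_0/π) × 1.094325 × [bracket] = (1361/π) × 1.094325 × 1.130145 = 535.8 W/m².

Q̄ ≈ 536 W/m²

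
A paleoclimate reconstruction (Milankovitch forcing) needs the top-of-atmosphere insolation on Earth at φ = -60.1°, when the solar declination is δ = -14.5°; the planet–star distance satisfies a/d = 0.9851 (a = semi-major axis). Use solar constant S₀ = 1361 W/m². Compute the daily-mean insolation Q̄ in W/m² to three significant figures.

Q̄ ≈ 367 W/m²

cos H₀ = −tan(-60.1°) tan(-14.500°) = -0.4497, H₀ = 2.0373 rad.
Bracket: H₀ sin φ sin δ + cos φ cos δ sin H₀ = 2.0373×-0.86690×-0.25038 + 0.49849×0.96815×0.89315 = 0.442205 + 0.431046 = 0.873251.
Inverse-square distance factor (a/d)² = 0.9851² = 0.970422.
Q̄ = (S₀/π) × 0.970422 × [bracket] = (1361/π) × 0.970422 × 0.873251 = 367.1 W/m².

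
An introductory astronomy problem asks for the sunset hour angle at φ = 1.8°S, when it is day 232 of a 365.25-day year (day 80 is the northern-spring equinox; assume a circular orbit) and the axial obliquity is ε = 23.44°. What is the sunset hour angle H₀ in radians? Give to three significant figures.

H₀ = 1.56 rad

Solar longitude: λ_s = 360° × (232 − 80)/365.25 = 149.815°.
sin δ = sin 23.44° × sin 149.815° = 0.20000, so δ = +11.537°.
cos H₀ = −tan φ · tan δ = −tan(-1.8°) × tan(+11.537°) = 0.0064, so H₀ = 1.5644 rad = 89.63°.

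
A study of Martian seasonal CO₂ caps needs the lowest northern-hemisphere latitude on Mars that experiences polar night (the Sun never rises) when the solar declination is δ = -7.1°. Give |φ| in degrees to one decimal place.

Polar night requires cos H₀ = −tan φ tan δ ≥ 1, i.e. tan φ tan δ ≤ −1.
The boundary is |tan φ| · |tan δ| = 1, so |φ| = 90° − |δ| = 90° − 7.1° = 82.9° in the northern hemisphere.

|φ| = 82.9°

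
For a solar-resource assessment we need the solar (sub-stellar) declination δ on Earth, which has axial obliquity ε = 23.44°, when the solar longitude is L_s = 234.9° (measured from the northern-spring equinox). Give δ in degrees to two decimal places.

sin δ = sin ε · sin L_s = sin 23.44° × sin 234.9° = -0.325451.
δ = arcsin(-0.325451) = -18.99°.

δ = -18.99°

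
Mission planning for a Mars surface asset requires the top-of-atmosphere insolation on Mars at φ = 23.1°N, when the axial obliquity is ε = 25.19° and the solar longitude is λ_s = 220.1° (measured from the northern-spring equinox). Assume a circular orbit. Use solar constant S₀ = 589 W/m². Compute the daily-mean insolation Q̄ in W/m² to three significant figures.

Solar declination: sin δ = sin ε · sin λ_s = sin 25.19° × sin 220.1° = -0.27415, so δ = -15.912°.
cos H₀ = −tan(+23.1°) tan(-15.912°) = 0.1216, H₀ = 1.4489 rad.
Bracket: H₀ sin φ sin δ + cos φ cos δ sin H₀ = 1.4489×0.39234×-0.27415 + 0.91982×0.96169×0.99258 = -0.155844 + 0.878018 = 0.722174.
Q̄ = (S₀/π) × [bracket] = (589/π) × 0.722174 = 135.4 W/m².

Q̄ ≈ 135 W/m²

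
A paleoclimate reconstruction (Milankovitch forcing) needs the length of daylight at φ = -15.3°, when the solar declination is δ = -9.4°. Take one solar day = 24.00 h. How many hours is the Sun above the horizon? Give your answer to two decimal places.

cos H₀ = −tan φ · tan δ = −tan(-15.3°) × tan(-9.400°) = -0.0453, so H₀ = 1.6161 rad = 92.60°.
Daylight = 2H₀/(2π) × 24.00 h = (1.6161/π) × 24.00 = 12.35 h.

12.35 h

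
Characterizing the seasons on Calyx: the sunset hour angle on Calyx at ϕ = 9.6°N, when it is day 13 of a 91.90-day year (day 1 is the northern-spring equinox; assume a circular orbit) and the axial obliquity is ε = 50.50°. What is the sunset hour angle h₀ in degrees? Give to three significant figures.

Solar longitude: L_s = 360° × (13 − 1)/91.90 = 47.008°.
sin δ = sin 50.50° × sin 47.008° = 0.56440, so δ = +34.361°.
cos h₀ = −tan ϕ · tan δ = −tan(+9.6°) × tan(+34.361°) = -0.1156, so h₀ = 1.6867 rad = 96.64°.

h₀ = 96.6°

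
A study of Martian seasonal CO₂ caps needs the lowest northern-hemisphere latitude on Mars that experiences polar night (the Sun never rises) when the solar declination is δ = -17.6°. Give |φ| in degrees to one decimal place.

Polar night requires cos H₀ = −tan φ tan δ ≥ 1, i.e. tan φ tan δ ≤ −1.
The boundary is |tan φ| · |tan δ| = 1, so |φ| = 90° − |δ| = 90° − 17.6° = 72.4° in the northern hemisphere.

|φ| = 72.4°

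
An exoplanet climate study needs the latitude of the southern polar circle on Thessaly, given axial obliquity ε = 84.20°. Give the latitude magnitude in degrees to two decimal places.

The polar circle is the lowest latitude that experiences at least one full rotation of continuous darkness at the northern-summer solstice; it lies at |φ| = 90° − ε = 90° − 84.20° = 5.80°.

5.80°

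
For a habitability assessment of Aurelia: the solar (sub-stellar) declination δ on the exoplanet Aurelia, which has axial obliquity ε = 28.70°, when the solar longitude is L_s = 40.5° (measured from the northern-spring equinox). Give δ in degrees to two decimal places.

δ = +18.17°

sin δ = sin ε · sin L_s = sin 28.70° × sin 40.5° = 0.311880.
δ = arcsin(0.311880) = +18.17°.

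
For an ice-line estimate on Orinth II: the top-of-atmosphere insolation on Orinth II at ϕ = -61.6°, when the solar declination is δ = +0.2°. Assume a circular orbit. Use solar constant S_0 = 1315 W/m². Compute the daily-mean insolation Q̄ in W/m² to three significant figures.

cos h₀ = −tan(-61.6°) tan(+0.200°) = 0.0065, h₀ = 1.5643 rad.
Bracket: h₀ sin ϕ sin δ + cos ϕ cos δ sin h₀ = 1.5643×-0.87965×0.00349 + 0.47562×0.99999×0.99998 = -0.004802 + 0.475606 = 0.470804.
Q̄ = (S_0/π) × [bracket] = (1315/π) × 0.470804 = 197.1 W/m².

Q̄ ≈ 197 W/m²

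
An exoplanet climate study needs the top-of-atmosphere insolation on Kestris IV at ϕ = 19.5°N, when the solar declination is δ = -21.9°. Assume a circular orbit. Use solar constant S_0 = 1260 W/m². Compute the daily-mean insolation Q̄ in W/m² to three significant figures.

Q̄ ≈ 276 W/m²

cos h₀ = −tan(+19.5°) tan(-21.900°) = 0.1424, h₀ = 1.4280 rad.
Bracket: h₀ sin ϕ sin δ + cos ϕ cos δ sin h₀ = 1.4280×0.33381×-0.37299 + 0.94264×0.92784×0.98982 = -0.177797 + 0.865715 = 0.687918.
Q̄ = (S_0/π) × [bracket] = (1260/π) × 0.687918 = 275.9 W/m².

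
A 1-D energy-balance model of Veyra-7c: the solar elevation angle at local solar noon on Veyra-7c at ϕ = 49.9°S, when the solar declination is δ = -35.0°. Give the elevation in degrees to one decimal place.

75.1°

At local noon the hour angle is zero, so the zenith angle equals |ϕ − δ| = |-49.9° − (-35.000°)| = 14.900°.
Elevation = 90° − 14.900° = 75.1°.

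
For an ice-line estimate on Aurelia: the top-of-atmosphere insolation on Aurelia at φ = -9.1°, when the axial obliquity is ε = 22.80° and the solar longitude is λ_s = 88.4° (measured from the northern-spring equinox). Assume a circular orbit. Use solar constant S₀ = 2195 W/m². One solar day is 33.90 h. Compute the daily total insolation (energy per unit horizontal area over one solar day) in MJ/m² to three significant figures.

69.6 MJ/m²

Solar declination: sin δ = sin ε · sin λ_s = sin 22.80° × sin 88.4° = 0.38736, so δ = +22.791°.
cos H₀ = −tan(-9.1°) tan(+22.791°) = 0.0673, H₀ = 1.5034 rad.
Bracket: H₀ sin φ sin δ + cos φ cos δ sin H₀ = 1.5034×-0.15816×0.38736 + 0.98741×0.92193×0.99773 = -0.092106 + 0.908256 = 0.816150.
Q̄ = (S₀/π) × [bracket] = (2195/π) × 0.816150 = 570.24 W/m².
Daily total = Q̄ × 33.90 h × 3600 s/h = 570.24 × 33.90 × 3600 / 10⁶ = 69.59 MJ/m².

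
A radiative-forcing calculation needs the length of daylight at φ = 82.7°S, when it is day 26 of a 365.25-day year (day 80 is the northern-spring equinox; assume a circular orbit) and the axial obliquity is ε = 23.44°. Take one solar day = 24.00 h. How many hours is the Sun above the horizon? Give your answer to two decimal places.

Solar longitude: λ_s = 360° × (26 − 80)/365.25 = -53.224°, i.e. -53.224° + 360° = 306.776°.
sin δ = sin 23.44° × sin 306.776° = -0.31862, so δ = -18.580°.
Sunrise equation: cos H₀ = −tan φ · tan δ = -2.6240 ≤ −1, so the Sun never sets (polar day) and H₀ = π.
Daylight = 2H₀/(2π) × 24.00 h = (3.1416/π) × 24.00 = 24.00 h.

24.00 h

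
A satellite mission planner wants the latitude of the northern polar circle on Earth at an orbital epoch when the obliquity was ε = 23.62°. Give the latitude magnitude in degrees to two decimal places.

66.38°

The polar circle is the lowest latitude that experiences at least one full rotation of continuous daylight at the northern-summer solstice; it lies at |ϕ| = 90° − ε = 90° − 23.62° = 66.38°.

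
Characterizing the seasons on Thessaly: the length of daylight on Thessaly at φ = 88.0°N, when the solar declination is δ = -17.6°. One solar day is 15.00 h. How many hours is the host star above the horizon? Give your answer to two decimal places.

0.00 h

cos H₀ = −tan φ · tan δ = 9.0840 ≥ 1, so the host star never rises (polar night) and H₀ = 0.
Daylight = 2H₀/(2π) × 15.00 h = (0.0000/π) × 15.00 = 0.00 h.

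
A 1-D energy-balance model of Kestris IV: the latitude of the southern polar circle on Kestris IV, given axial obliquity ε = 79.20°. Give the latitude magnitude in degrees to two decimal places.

10.80°

The polar circle is the lowest latitude that experiences at least one full rotation of continuous darkness at the northern-summer solstice; it lies at |ϕ| = 90° − ε = 90° − 79.20° = 10.80°.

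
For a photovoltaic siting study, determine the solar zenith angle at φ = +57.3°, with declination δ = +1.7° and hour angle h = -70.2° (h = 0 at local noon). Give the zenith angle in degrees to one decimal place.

θ_z = 78.0°

cos θ_z = sin φ sin δ + cos φ cos δ cos h = 0.024964 + 0.182919 = 0.207883.
θ_z = arccos(0.207883) = 78.0°.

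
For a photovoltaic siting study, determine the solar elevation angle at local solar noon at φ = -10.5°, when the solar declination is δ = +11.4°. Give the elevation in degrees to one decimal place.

68.1°

At local noon the hour angle is zero, so the zenith angle equals |φ − δ| = |-10.5° − (+11.400°)| = 21.900°.
Elevation = 90° − 21.900° = 68.1°.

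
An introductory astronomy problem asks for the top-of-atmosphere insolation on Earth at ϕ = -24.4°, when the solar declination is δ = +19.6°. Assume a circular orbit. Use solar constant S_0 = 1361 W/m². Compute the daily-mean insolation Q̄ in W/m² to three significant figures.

cos h₀ = −tan(-24.4°) tan(+19.600°) = 0.1615, h₀ = 1.4086 rad.
Bracket: h₀ sin ϕ sin δ + cos ϕ cos δ sin h₀ = 1.4086×-0.41310×0.33545 + 0.91068×0.94206×0.98687 = -0.195196 + 0.846651 = 0.651455.
Q̄ = (S_0/π) × [bracket] = (1361/π) × 0.651455 = 282.2 W/m².

Q̄ ≈ 282 W/m²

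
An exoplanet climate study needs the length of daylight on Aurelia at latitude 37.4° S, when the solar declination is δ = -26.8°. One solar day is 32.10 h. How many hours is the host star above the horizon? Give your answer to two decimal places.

cos h₀ = −tan ϕ · tan δ = −tan(-37.4°) × tan(-26.800°) = -0.3862, so h₀ = 1.9673 rad = 112.72°.
Daylight = 2h₀/(2π) × 32.10 h = (1.9673/π) × 32.10 = 20.10 h.

20.10 h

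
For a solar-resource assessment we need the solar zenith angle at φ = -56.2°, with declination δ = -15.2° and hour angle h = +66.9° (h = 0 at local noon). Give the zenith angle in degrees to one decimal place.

cos θ_z = sin φ sin δ + cos φ cos δ cos h = 0.217875 + 0.210620 = 0.428495.
θ_z = arccos(0.428495) = 64.6°.

θ_z = 64.6°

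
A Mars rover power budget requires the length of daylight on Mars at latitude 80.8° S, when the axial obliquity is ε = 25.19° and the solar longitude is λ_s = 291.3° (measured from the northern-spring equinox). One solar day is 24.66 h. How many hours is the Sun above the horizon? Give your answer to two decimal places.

24.66 h

Solar declination: sin δ = sin ε · sin λ_s = sin 25.19° × sin 291.3° = -0.39655, so δ = -23.363°.
Sunrise equation: cos H₀ = −tan φ · tan δ = -2.6670 ≤ −1, so the Sun never sets (polar day) and H₀ = π.
Daylight = 2H₀/(2π) × 24.66 h = (3.1416/π) × 24.66 = 24.66 h.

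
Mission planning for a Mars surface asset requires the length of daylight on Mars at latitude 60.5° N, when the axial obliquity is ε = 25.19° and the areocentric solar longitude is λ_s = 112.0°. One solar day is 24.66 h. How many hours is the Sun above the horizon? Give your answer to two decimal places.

19.10 h

sin δ = sin 25.19° × sin 112.0° = 0.39463, so δ = +23.243°.
cos H₀ = −tan φ · tan δ = −tan(+60.5°) × tan(+23.243°) = -0.7591, so H₀ = 2.4327 rad = 139.39°.
Daylight = 2H₀/(2π) × 24.66 h = (2.4327/π) × 24.66 = 19.10 h.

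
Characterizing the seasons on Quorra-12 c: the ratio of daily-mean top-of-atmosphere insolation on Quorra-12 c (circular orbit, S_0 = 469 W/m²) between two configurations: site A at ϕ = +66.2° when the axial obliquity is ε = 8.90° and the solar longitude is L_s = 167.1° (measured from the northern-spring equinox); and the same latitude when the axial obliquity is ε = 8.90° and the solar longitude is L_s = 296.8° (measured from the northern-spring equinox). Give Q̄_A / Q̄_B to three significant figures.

Q̄_A / Q̄_B ≈ 2.05

— Configuration A (ϕ=+66.2°):
Solar declination: sin δ = sin ε · sin L_s = sin 8.90° × sin 167.1° = 0.03454, so δ = +1.979°.
cos h₀ = −tan(+66.2°) tan(+1.979°) = -0.0784, h₀ = 1.6492 rad.
Bracket: h₀ sin ϕ sin δ + cos ϕ cos δ sin h₀ = 1.6492×0.91496×0.03454 + 0.40355×0.99940×0.99693 = 0.052119 + 0.402070 = 0.454189.
Q̄ = (S_0/π) × [bracket] = (469/π) × 0.454189 = 67.805 W/m².
— Configuration B (ϕ=+66.2°):
Solar declination: sin δ = sin ε · sin L_s = sin 8.90° × sin 296.8° = -0.13809, so δ = -7.937°.
cos h₀ = −tan(+66.2°) tan(-7.937°) = 0.3161, h₀ = 1.2492 rad.
Bracket: h₀ sin ϕ sin δ + cos ϕ cos δ sin h₀ = 1.2492×0.91496×-0.13809 + 0.40355×0.99042×0.94872 = -0.157832 + 0.379188 = 0.221356.
Q̄ = (S_0/π) × [bracket] = (469/π) × 0.221356 = 33.046 W/m².
Ratio Q̄_A / Q̄_B = 67.805 / 33.046 = 2.052.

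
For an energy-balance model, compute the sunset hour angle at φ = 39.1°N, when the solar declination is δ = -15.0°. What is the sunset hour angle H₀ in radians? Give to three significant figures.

cos H₀ = −tan φ · tan δ = −tan(+39.1°) × tan(-15.000°) = 0.2178, so H₀ = 1.3513 rad = 77.42°.

H₀ = 1.35 rad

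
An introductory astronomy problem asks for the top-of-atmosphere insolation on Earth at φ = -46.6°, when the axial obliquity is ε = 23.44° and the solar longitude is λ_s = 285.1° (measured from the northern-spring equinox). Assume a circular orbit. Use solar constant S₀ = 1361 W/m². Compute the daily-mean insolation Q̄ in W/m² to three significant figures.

Q̄ ≈ 492 W/m²

Solar declination: sin δ = sin ε · sin λ_s = sin 23.44° × sin 285.1° = -0.38405, so δ = -22.585°.
cos H₀ = −tan(-46.6°) tan(-22.585°) = -0.4399, H₀ = 2.0262 rad.
Bracket: H₀ sin φ sin δ + cos φ cos δ sin H₀ = 2.0262×-0.72657×-0.38405 + 0.68709×0.92331×0.89807 = 0.565389 + 0.569733 = 1.135122.
Q̄ = (S₀/π) × [bracket] = (1361/π) × 1.135122 = 491.8 W/m².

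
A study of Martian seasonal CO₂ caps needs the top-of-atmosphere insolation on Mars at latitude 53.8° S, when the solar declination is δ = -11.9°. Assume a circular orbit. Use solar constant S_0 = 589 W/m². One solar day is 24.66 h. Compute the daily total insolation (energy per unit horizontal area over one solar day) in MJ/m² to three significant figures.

cos h₀ = −tan(-53.8°) tan(-11.900°) = -0.2879, h₀ = 1.8629 rad.
Bracket: h₀ sin ϕ sin δ + cos ϕ cos δ sin h₀ = 1.8629×-0.80696×-0.20620 + 0.59061×0.97851×0.95765 = 0.309978 + 0.553443 = 0.863421.
Q̄ = (S_0/π) × [bracket] = (589/π) × 0.863421 = 161.88 W/m².
Daily total = Q̄ × 24.66 h × 3600 s/h = 161.88 × 24.66 × 3600 / 10⁶ = 14.37 MJ/m².

14.4 MJ/m²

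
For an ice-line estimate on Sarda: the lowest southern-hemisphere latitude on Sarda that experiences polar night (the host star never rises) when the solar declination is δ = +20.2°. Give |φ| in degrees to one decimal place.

|φ| = 69.8°

Polar night requires cos H₀ = −tan φ tan δ ≥ 1, i.e. tan φ tan δ ≤ −1.
The boundary is |tan φ| · |tan δ| = 1, so |φ| = 90° − |δ| = 90° − 20.2° = 69.8° in the southern hemisphere.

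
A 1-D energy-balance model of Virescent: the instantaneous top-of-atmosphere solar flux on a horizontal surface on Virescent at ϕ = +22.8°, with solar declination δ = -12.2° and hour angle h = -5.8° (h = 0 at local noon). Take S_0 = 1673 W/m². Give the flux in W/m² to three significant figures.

cos θ_z = sin ϕ sin δ + cos ϕ cos δ cos h = -0.081892 + 0.896431 = 0.814539.
Flux = S_0 · cos θ_z = 1673 × 0.814539 = 1363 W/m².

1.36e+03 W/m²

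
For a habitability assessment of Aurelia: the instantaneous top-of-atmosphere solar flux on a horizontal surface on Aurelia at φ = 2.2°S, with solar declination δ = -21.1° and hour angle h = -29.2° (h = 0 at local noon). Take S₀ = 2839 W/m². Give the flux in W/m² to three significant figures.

cos θ_z = sin φ sin δ + cos φ cos δ cos h = 0.013819 + 0.813795 = 0.827614.
Flux = S₀ · cos θ_z = 2839 × 0.827614 = 2350 W/m².

2.35e+03 W/m²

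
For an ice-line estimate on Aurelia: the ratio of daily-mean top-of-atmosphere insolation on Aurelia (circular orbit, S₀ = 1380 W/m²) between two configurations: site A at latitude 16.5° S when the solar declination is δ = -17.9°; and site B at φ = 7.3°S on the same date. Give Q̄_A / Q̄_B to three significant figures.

— Configuration A (φ=-16.5°):
cos H₀ = −tan(-16.5°) tan(-17.900°) = -0.0957, H₀ = 1.6666 rad.
Bracket: H₀ sin φ sin δ + cos φ cos δ sin H₀ = 1.6666×-0.28402×-0.30736 + 0.95882×0.95159×0.99541 = 0.145488 + 0.908216 = 1.053704.
Q̄ = (S₀/π) × [bracket] = (1380/π) × 1.053704 = 462.86 W/m².
— Configuration B (φ=-7.3°):
cos H₀ = −tan(-7.3°) tan(-17.900°) = -0.0414, H₀ = 1.6122 rad.
Bracket: H₀ sin φ sin δ + cos φ cos δ sin H₀ = 1.6122×-0.12706×-0.30736 + 0.99189×0.95159×0.99914 = 0.062962 + 0.943061 = 1.006023.
Q̄ = (S₀/π) × [bracket] = (1380/π) × 1.006023 = 441.91 W/m².
Ratio Q̄_A / Q̄_B = 462.86 / 441.91 = 1.047.

Q̄_A / Q̄_B ≈ 1.05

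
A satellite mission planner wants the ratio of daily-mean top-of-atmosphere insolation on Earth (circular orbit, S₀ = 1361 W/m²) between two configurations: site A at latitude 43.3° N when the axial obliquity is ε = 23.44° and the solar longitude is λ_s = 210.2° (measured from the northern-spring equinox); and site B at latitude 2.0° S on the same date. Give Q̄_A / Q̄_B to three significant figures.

Q̄_A / Q̄_B ≈ 0.516

— Configuration A (φ=+43.3°):
Solar declination: sin δ = sin ε · sin λ_s = sin 23.44° × sin 210.2° = -0.20010, so δ = -11.543°.
cos H₀ = −tan(+43.3°) tan(-11.543°) = 0.1925, H₀ = 1.3771 rad.
Bracket: H₀ sin φ sin δ + cos φ cos δ sin H₀ = 1.3771×0.68582×-0.20010 + 0.72777×0.97978×0.98131 = -0.188983 + 0.699728 = 0.510745.
Q̄ = (S₀/π) × [bracket] = (1361/π) × 0.510745 = 221.26 W/m².
— Configuration B (φ=-2.0°):
cos H₀ = −tan(-2.0°) tan(-11.543°) = -0.0071, H₀ = 1.5779 rad.
Bracket: H₀ sin φ sin δ + cos φ cos δ sin H₀ = 1.5779×-0.03490×-0.20010 + 0.99939×0.97978×0.99997 = 0.011019 + 0.979153 = 0.990172.
Q̄ = (S₀/π) × [bracket] = (1361/π) × 0.990172 = 428.96 W/m².
Ratio Q̄_A / Q̄_B = 221.26 / 428.96 = 0.5158.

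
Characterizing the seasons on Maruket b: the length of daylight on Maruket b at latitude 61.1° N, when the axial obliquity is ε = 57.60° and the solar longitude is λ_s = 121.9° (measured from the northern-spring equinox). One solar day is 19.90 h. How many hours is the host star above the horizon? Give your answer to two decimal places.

Solar declination: sin δ = sin ε · sin λ_s = sin 57.60° × sin 121.9° = 0.71681, so δ = +45.792°.
Sunrise equation: cos H₀ = −tan φ · tan δ = -1.8623 ≤ −1, so the host star never sets (polar day) and H₀ = π.
Daylight = 2H₀/(2π) × 19.90 h = (3.1416/π) × 19.90 = 19.90 h.

19.90 h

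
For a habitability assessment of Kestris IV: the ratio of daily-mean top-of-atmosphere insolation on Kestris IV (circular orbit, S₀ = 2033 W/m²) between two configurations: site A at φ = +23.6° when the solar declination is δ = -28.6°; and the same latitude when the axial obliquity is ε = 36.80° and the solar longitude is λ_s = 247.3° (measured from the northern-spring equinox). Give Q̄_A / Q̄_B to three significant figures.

Q̄_A / Q̄_B ≈ 1.17

— Configuration A (φ=+23.6°):
cos H₀ = −tan(+23.6°) tan(-28.600°) = 0.2382, H₀ = 1.3303 rad.
Bracket: H₀ sin φ sin δ + cos φ cos δ sin H₀ = 1.3303×0.40035×-0.47869 + 0.91636×0.87798×0.97122 = -0.254943 + 0.781391 = 0.526448.
Q̄ = (S₀/π) × [bracket] = (2033/π) × 0.526448 = 340.68 W/m².
— Configuration B (φ=+23.6°):
Solar declination: sin δ = sin ε · sin λ_s = sin 36.80° × sin 247.3° = -0.55262, so δ = -33.547°.
cos H₀ = −tan(+23.6°) tan(-33.547°) = 0.2897, H₀ = 1.2769 rad.
Bracket: H₀ sin φ sin δ + cos φ cos δ sin H₀ = 1.2769×0.40035×-0.55262 + 0.91636×0.83343×0.95712 = -0.282503 + 0.730974 = 0.448471.
Q̄ = (S₀/π) × [bracket] = (2033/π) × 0.448471 = 290.22 W/m².
Ratio Q̄_A / Q̄_B = 340.68 / 290.22 = 1.174.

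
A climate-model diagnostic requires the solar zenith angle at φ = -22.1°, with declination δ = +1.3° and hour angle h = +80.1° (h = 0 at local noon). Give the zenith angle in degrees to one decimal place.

cos θ_z = sin φ sin δ + cos φ cos δ cos h = -0.008536 + 0.159256 = 0.150720.
θ_z = arccos(0.150720) = 81.3°.

θ_z = 81.3°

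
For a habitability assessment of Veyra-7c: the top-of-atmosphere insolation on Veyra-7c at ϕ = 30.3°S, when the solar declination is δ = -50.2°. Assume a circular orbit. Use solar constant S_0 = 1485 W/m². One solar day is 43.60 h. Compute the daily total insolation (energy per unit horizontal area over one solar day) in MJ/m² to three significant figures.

96.8 MJ/m²

cos h₀ = −tan(-30.3°) tan(-50.200°) = -0.7014, h₀ = 2.3481 rad.
Bracket: h₀ sin ϕ sin δ + cos ϕ cos δ sin h₀ = 2.3481×-0.50453×-0.76828 + 0.86340×0.64011×0.71281 = 0.910171 + 0.393949 = 1.304120.
Q̄ = (S_0/π) × [bracket] = (1485/π) × 1.304120 = 616.44 W/m².
Daily total = Q̄ × 43.60 h × 3600 s/h = 616.44 × 43.60 × 3600 / 10⁶ = 96.76 MJ/m².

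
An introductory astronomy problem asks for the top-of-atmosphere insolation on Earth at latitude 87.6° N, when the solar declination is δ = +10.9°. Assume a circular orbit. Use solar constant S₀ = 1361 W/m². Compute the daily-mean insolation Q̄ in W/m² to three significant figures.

cos H₀ = −tan(+87.6°) tan(+10.900°) = -4.5946 ≤ −1 ⇒ polar day, H₀ = π.
Bracket: H₀ sin φ sin δ + cos φ cos δ sin H₀ = 3.1416×0.99912×0.18910 + 0.04188×0.98196×0.00000 = 0.593554 + 0.000000 = 0.593554.
Q̄ = (S₀/π) × [bracket] = (1361/π) × 0.593554 = 257.1 W/m².

Q̄ ≈ 257 W/m²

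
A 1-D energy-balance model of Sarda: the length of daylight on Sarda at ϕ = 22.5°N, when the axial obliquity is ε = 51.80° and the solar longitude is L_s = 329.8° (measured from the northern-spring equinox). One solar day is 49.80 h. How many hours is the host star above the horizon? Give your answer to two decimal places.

22.06 h

Solar declination: sin δ = sin ε · sin L_s = sin 51.80° × sin 329.8° = -0.39530, so δ = -23.285°.
cos h₀ = −tan ϕ · tan δ = −tan(+22.5°) × tan(-23.285°) = 0.1783, so h₀ = 1.3916 rad = 79.73°.
Daylight = 2h₀/(2π) × 49.80 h = (1.3916/π) × 49.80 = 22.06 h.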